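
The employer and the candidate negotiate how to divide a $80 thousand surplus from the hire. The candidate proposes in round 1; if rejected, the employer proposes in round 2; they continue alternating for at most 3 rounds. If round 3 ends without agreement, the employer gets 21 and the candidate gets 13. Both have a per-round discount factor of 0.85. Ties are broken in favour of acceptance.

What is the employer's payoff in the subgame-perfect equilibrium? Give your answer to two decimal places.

25.37

Round 3 (the candidate proposes): the employer gets 21 if talks fail, so the candidate offers 21 and keeps 59.
Round 2 (the employer proposes): the candidate can get 59 next round, worth 0.85 × 59 = 50.15 now; the employer offers that and keeps 29.85.
Round 1 (the candidate proposes): the employer can get 29.85 next round, worth 0.85 × 29.85 = 25.3725 now. The candidate offers 25.3725 and keeps 80 − 25.3725 = 54.6275.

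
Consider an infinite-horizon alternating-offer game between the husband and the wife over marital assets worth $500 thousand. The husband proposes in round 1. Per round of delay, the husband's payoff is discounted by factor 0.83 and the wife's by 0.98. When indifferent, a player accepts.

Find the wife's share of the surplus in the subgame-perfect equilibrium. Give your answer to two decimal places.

Let x be the husband's share when the husband proposes and y be the wife's share when the wife proposes.
The wife accepts iff offered ≥ 0.98·y, so x = 500 − 0.98y. Symmetrically y = 500 − 0.83x.
Substituting: x = 500 − 0.98(500 − 0.83x), giving x(1 − 0.83·0.98) = 500(1 − 0.98).
So x = 500 × 0.02 / 0.1866 ≈ 53.5906, and the wife receives 500 − x ≈ 446.4094.

446.41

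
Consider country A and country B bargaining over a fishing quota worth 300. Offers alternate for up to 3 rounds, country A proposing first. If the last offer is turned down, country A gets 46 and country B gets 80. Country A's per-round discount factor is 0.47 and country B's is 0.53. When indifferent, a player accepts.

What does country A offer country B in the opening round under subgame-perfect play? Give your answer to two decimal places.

Round 3 (country A proposes): country B gets 80 if talks fail, so country A offers 80 and keeps 220.
Round 2 (country B proposes): country A can get 220 next round, worth 0.47 × 220 = 103.4 now; country B offers that and keeps 196.6.
Round 1 (country A proposes): country B can get 196.6 next round, worth 0.53 × 196.6 = 104.198 now, so country A offers 104.198, keeping 195.802.

104.20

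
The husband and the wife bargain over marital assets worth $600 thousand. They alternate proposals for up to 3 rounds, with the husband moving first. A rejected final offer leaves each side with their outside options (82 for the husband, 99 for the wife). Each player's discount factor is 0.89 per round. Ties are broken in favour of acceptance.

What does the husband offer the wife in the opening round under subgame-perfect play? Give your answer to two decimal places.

137.16

Round 3 (the husband proposes): the wife gets 99 if talks fail, so the husband offers 99 and keeps 501.
Round 2 (the wife proposes): the husband can get 501 next round, worth 0.89 × 501 = 445.89 now; the wife offers that and keeps 154.11.
Round 1 (the husband proposes): the wife can get 154.11 next round, worth 0.89 × 154.11 = 137.1579 now; the husband offers that and keeps 462.8421.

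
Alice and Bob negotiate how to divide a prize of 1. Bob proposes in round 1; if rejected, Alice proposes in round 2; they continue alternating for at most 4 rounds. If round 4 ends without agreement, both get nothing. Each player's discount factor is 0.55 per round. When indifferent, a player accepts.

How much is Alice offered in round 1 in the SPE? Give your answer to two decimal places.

0.41

Work backward from the last round.
Round 4 (Alice proposes): rejection yields 0 for Bob; Alice offers 0 and keeps 1.
Round 3 (Bob proposes): Alice can get 1 next round, worth 0.55 × 1 = 0.55 now; Bob offers that and keeps 0.45.
Round 2 (Alice proposes): Bob can get 0.45 next round, worth 0.55 × 0.45 = 0.2475 now; Alice offers that and keeps 0.7525.
Round 1 (Bob proposes): Alice can get 0.7525 next round, worth 0.55 × 0.7525 = 0.413875 now; Bob offers that and keeps 0.586125.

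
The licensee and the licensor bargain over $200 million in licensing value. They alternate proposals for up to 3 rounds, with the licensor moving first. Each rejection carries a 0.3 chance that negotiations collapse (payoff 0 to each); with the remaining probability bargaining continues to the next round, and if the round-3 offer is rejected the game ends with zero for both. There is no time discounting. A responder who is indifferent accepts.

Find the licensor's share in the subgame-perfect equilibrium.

Round 3 (the licensor proposes): the licensee will accept anything ≥ 0, so the licensor offers 0 and keeps 200.
Round 2 (the licensee proposes): rejecting gives the licensor an expected 0.7 × 200 = 140. The licensee offers 140 and keeps 200 − 140 = 60.
Round 1 (the licensor proposes): rejecting gives the licensee an expected 0.7 × 60 = 42; the licensor offers that and keeps 158.

158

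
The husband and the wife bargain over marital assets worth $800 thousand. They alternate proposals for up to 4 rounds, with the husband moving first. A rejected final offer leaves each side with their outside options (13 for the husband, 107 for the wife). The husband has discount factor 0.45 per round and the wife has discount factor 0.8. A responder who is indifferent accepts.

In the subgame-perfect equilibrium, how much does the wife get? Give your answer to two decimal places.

By backward induction:
Round 4 (the wife proposes): the husband gets 13 if talks fail, so the wife offers 13 and keeps 787.
Round 3 (the husband proposes): the wife can get 787 next round, worth 0.8 × 787 = 629.6 now; the husband offers that and keeps 170.4.
Round 2 (the wife proposes): the husband can get 170.4 next round, worth 0.45 × 170.4 = 76.68 now, so the wife offers 76.68, keeping 723.32.
Round 1 (the husband proposes): the wife can get 723.32 next round, worth 0.8 × 723.32 = 578.656 now; the husband offers that and keeps 221.344.

578.66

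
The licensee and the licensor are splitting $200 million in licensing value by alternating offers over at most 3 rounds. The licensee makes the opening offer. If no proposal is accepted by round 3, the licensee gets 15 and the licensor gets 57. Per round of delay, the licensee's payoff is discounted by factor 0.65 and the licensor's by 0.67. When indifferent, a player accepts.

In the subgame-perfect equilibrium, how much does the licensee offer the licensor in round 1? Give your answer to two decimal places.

71.72

Round 3 (the licensee proposes): the licensor gets 57 if talks fail, so the licensee offers 57 and keeps 143.
Round 2 (the licensor proposes): the licensee can get 143 next round, worth 0.65 × 143 = 92.95 now; the licensor offers that and keeps 107.05.
Round 1 (the licensee proposes): the licensor can get 107.05 next round, worth 0.67 × 107.05 = 71.7235 now. The licensee offers 71.7235 and keeps 200 − 71.7235 = 128.2765.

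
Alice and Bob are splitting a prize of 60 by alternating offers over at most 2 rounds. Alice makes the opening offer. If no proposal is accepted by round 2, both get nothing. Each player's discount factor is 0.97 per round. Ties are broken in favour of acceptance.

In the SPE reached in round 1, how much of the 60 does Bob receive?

Round 2 (Bob proposes): Alice will accept anything ≥ 0, so Bob offers 0 and keeps 60.
Round 1 (Alice proposes): Bob can get 60 next round, worth 0.97 × 60 = 58.2 now. Alice offers 58.2 and keeps 60 − 58.2 = 1.8.

58.2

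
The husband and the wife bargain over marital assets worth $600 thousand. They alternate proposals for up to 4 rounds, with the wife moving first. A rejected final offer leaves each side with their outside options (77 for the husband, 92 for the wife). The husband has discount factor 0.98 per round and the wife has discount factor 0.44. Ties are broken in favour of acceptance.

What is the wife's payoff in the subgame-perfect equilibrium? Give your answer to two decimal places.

Round 4 (the husband proposes): the wife gets 92 if talks fail, so the husband offers 92 and keeps 508.
Round 3 (the wife proposes): the husband can get 508 next round, worth 0.98 × 508 = 497.84 now; the wife offers that and keeps 102.16.
Round 2 (the husband proposes): the wife can get 102.16 next round, worth 0.44 × 102.16 = 44.9504 now, so the husband offers 44.9504, keeping 555.0496.
Round 1 (the wife proposes): the husband can get 555.0496 next round, worth 0.98 × 555.0496 = 543.948608 now, so the wife offers 543.948608, keeping 56.051392.

56.05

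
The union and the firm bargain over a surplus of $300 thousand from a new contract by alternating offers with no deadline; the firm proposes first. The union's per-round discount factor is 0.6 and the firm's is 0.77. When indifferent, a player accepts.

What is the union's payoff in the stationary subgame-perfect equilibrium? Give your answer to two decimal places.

When the firm proposes, the union accepts any offer worth at least 0.6 times what the union would get by proposing next round; and vice versa.
This gives x = 300 − 0.6y and y = 300 − 0.77x, where x and y are each side's share when it proposes.
Hence (1 − 0.6·0.77)x = 300(1 − 0.6), i.e. 0.538·x = 120.
x ≈ 223.0483; the union's share is 300 − x ≈ 76.9517.

76.95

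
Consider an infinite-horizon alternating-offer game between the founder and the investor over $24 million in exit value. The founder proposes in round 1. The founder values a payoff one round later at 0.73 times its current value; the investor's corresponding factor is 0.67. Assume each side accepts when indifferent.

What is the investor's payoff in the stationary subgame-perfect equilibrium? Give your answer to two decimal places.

In a stationary SPE each proposer offers the other exactly their discounted continuation value.
If the founder keeps x when proposing and the investor keeps y when proposing, then x = 24 − 0.67y and y = 24 − 0.73x.
Solving: x = 24(1 − 0.67) / (1 − 0.73·0.67) = 7.92 / 0.5109 ≈ 15.5021.
The investor gets 24 − 15.5021 ≈ 8.4979.

8.50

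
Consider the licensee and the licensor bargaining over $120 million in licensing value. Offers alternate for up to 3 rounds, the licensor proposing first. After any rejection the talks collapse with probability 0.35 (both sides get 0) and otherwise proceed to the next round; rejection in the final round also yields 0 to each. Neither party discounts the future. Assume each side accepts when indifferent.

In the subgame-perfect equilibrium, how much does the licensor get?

By backward induction:
Round 3 (the licensor proposes): the licensee will accept anything ≥ 0, so the licensor offers 0 and keeps 120.
Round 2 (the licensee proposes): rejecting gives the licensor an expected 0.65 × 120 = 78, so the licensee offers 78, keeping 42.
Round 1 (the licensor proposes): rejecting gives the licensee an expected 0.65 × 42 = 27.3; the licensor offers that and keeps 92.7.

92.7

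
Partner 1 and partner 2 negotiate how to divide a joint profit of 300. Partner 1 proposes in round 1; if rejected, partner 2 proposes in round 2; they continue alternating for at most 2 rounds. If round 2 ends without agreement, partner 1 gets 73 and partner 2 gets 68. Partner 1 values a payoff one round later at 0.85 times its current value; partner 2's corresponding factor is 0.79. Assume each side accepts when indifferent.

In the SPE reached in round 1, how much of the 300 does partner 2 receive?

Solve by backward induction from round 2.
Round 2 (partner 2 proposes): partner 1 gets 73 if talks fail, so partner 2 offers 73 and keeps 227.
Round 1 (partner 1 proposes): partner 2 can get 227 next round, worth 0.79 × 227 = 179.33 now. Partner 1 offers 179.33 and keeps 300 − 179.33 = 120.67.

179.33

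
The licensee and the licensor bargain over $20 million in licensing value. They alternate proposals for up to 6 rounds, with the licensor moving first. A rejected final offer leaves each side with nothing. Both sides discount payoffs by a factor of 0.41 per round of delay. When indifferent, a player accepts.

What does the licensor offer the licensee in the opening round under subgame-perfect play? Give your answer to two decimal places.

Round 6 (the licensee proposes): rejection yields 0 for the licensor; the licensee offers 0 and keeps 20.
Round 5 (the licensor proposes): the licensee can get 20 next round, worth 0.41 × 20 = 8.2 now; the licensor offers that and keeps 11.8.
Round 4 (the licensee proposes): the licensor can get 11.8 next round, worth 0.41 × 11.8 = 4.838 now; the licensee offers that and keeps 15.162.
Round 3 (the licensor proposes): the licensee can get 15.162 next round, worth 0.41 × 15.162 = 6.21642 now. The licensor offers 6.21642 and keeps 20 − 6.21642 = 13.78358.
Round 2 (the licensee proposes): the licensor can get 13.78358 next round, worth 0.41 × 13.78358 = 5.6512678 now, so the licensee offers 5.6512678, keeping 14.3487322.
Round 1 (the licensor proposes): the licensee can get 14.3487322 next round, worth 0.41 × 14.3487322 = 5.882980202 now, so the licensor offers 5.882980202, keeping 14.117019798.

5.88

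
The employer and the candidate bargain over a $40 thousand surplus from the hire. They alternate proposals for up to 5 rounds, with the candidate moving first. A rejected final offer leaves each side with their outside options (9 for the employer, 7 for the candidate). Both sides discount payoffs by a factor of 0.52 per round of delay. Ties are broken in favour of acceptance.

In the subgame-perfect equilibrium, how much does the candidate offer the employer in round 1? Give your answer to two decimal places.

Round 5 (the candidate proposes): the employer gets 9 if talks fail, so the candidate offers 9 and keeps 31.
Round 4 (the employer proposes): the candidate can get 31 next round, worth 0.52 × 31 = 16.12 now; the employer offers that and keeps 23.88.
Round 3 (the candidate proposes): the employer can get 23.88 next round, worth 0.52 × 23.88 = 12.4176 now. The candidate offers 12.4176 and keeps 40 − 12.4176 = 27.5824.
Round 2 (the employer proposes): the candidate can get 27.5824 next round, worth 0.52 × 27.5824 = 14.342848 now, so the employer offers 14.342848, keeping 25.657152.
Round 1 (the candidate proposes): the employer can get 25.657152 next round, worth 0.52 × 25.657152 = 13.34171904 now, so the candidate offers 13.34171904, keeping 26.65828096.

13.34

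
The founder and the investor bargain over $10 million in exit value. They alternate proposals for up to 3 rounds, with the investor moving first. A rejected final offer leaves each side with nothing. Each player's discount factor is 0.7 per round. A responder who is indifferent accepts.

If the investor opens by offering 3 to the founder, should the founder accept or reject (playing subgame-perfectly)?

Work out the founder's continuation value if the offer is rejected.
Round 3 (the investor proposes): rejection yields 0 for the founder; the investor offers 0 and keeps 10.
Round 2 (the founder proposes): the investor can get 10 next round, worth 0.7 × 10 = 7 now, so the founder offers 7, keeping 3.
So by rejecting in round 1, the founder gets 3 next round, worth 0.7 × 3 = 2.1 now.
Offer 3 ≥ 2.1, so the founder accepts.

Accept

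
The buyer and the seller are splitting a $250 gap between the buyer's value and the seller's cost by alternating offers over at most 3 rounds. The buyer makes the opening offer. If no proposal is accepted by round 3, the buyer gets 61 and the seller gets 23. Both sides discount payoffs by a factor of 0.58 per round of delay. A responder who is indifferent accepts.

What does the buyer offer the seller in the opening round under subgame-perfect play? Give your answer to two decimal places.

68.64

Solve by backward induction from round 3.
Round 3 (the buyer proposes): the seller gets 23 if talks fail, so the buyer offers 23 and keeps 227.
Round 2 (the seller proposes): the buyer can get 227 next round, worth 0.58 × 227 = 131.66 now; the seller offers that and keeps 118.34.
Round 1 (the buyer proposes): the seller can get 118.34 next round, worth 0.58 × 118.34 = 68.6372 now. The buyer offers 68.6372 and keeps 250 − 68.6372 = 181.3628.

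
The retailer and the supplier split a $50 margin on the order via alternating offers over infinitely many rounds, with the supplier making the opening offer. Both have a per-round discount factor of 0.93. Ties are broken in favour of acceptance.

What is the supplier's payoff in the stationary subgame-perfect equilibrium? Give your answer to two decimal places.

25.91

Let x be the supplier's share when the supplier proposes and y be the retailer's share when the retailer proposes.
The retailer accepts iff offered ≥ 0.93·y, so x = 50 − 0.93y. Symmetrically y = 50 − 0.93x.
Substituting: x = 50 − 0.93(50 − 0.93x), giving x(1 − 0.93·0.93) = 50(1 − 0.93).
So x = 50 × 0.07 / 0.1351 ≈ 25.9067, and the retailer receives 50 − x ≈ 24.0933.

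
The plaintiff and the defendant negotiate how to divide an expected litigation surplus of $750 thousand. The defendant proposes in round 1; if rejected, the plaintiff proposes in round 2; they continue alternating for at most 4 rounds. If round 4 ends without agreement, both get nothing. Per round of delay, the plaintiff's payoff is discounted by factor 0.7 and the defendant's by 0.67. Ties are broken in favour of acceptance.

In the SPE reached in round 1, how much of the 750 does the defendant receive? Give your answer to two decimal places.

330.53

Round 4 (the plaintiff proposes): rejection yields 0 for the defendant; the plaintiff offers 0 and keeps 750.
Round 3 (the defendant proposes): the plaintiff can get 750 next round, worth 0.7 × 750 = 525 now; the defendant offers that and keeps 225.
Round 2 (the plaintiff proposes): the defendant can get 225 next round, worth 0.67 × 225 = 150.75 now. The plaintiff offers 150.75 and keeps 750 − 150.75 = 599.25.
Round 1 (the defendant proposes): the plaintiff can get 599.25 next round, worth 0.7 × 599.25 = 419.475 now, so the defendant offers 419.475, keeping 330.525.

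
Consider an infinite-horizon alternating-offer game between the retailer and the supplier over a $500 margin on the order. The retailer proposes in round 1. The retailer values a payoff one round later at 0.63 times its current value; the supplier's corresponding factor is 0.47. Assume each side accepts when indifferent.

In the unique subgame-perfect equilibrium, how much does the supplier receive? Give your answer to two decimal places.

Let x be the retailer's share when the retailer proposes and y be the supplier's share when the supplier proposes.
The supplier accepts iff offered ≥ 0.47·y, so x = 500 − 0.47y. Symmetrically y = 500 − 0.63x.
Substituting: x = 500 − 0.47(500 − 0.63x), giving x(1 − 0.63·0.47) = 500(1 − 0.47).
So x = 500 × 0.53 / 0.7039 ≈ 376.4739, and the supplier receives 500 − x ≈ 123.5261.

123.53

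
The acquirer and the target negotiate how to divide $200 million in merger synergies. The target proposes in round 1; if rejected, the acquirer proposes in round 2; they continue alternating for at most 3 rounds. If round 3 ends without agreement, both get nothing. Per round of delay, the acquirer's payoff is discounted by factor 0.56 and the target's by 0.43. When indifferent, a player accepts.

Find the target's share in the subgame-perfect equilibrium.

Round 3 (the target proposes): the acquirer will accept anything ≥ 0, so the target offers 0 and keeps 200.
Round 2 (the acquirer proposes): the target can get 200 next round, worth 0.43 × 200 = 86 now. The acquirer offers 86 and keeps 200 − 86 = 114.
Round 1 (the target proposes): the acquirer can get 114 next round, worth 0.56 × 114 = 63.84 now. The target offers 63.84 and keeps 200 − 63.84 = 136.16.

136.16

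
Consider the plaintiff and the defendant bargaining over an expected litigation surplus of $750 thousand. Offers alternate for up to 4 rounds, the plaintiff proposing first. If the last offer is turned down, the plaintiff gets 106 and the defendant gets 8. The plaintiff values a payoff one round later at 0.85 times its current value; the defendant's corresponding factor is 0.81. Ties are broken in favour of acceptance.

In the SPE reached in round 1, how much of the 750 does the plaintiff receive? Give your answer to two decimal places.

Round 4 (the defendant proposes): the plaintiff gets 106 if talks fail, so the defendant offers 106 and keeps 644.
Round 3 (the plaintiff proposes): the defendant can get 644 next round, worth 0.81 × 644 = 521.64 now. The plaintiff offers 521.64 and keeps 750 − 521.64 = 228.36.
Round 2 (the defendant proposes): the plaintiff can get 228.36 next round, worth 0.85 × 228.36 = 194.106 now. The defendant offers 194.106 and keeps 750 − 194.106 = 555.894.
Round 1 (the plaintiff proposes): the defendant can get 555.894 next round, worth 0.81 × 555.894 = 450.27414 now, so the plaintiff offers 450.27414, keeping 299.72586.

299.73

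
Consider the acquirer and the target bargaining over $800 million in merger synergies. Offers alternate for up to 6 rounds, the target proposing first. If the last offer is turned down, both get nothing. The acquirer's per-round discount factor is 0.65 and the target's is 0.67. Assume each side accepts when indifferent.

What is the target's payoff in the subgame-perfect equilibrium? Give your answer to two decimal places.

Round 6 (the acquirer proposes): rejection yields 0 for the target; the acquirer offers 0 and keeps 800.
Round 5 (the target proposes): the acquirer can get 800 next round, worth 0.65 × 800 = 520 now. The target offers 520 and keeps 800 − 520 = 280.
Round 4 (the acquirer proposes): the target can get 280 next round, worth 0.67 × 280 = 187.6 now. The acquirer offers 187.6 and keeps 800 − 187.6 = 612.4.
Round 3 (the target proposes): the acquirer can get 612.4 next round, worth 0.65 × 612.4 = 398.06 now; the target offers that and keeps 401.94.
Round 2 (the acquirer proposes): the target can get 401.94 next round, worth 0.67 × 401.94 = 269.2998 now, so the acquirer offers 269.2998, keeping 530.7002.
Round 1 (the target proposes): the acquirer can get 530.7002 next round, worth 0.65 × 530.7002 = 344.95513 now; the target offers that and keeps 455.04487.

455.04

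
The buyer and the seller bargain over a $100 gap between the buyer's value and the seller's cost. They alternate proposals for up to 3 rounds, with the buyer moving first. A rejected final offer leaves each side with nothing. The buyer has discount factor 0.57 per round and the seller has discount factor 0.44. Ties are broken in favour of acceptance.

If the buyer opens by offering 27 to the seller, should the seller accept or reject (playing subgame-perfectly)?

Work out the seller's continuation value if the offer is rejected.
Round 3 (the buyer proposes): the seller will accept anything ≥ 0, so the buyer offers 0 and keeps 100.
Round 2 (the seller proposes): the buyer can get 100 next round, worth 0.57 × 100 = 57 now; the seller offers that and keeps 43.
So by rejecting in round 1, the seller gets 43 next round, worth 0.44 × 43 = 18.92 now.
Offer 27 ≥ 18.92, so the seller accepts.

Accept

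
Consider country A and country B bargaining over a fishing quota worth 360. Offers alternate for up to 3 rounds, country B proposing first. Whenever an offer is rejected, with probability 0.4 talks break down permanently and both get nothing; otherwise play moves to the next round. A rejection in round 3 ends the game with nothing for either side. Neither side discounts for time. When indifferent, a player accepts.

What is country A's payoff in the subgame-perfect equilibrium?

86.4

By backward induction:
Round 3 (country B proposes): country A will accept anything ≥ 0, so country B offers 0 and keeps 360.
Round 2 (country A proposes): rejecting gives country B an expected 0.6 × 360 = 216; country A offers that and keeps 144.
Round 1 (country B proposes): rejecting gives country A an expected 0.6 × 144 = 86.4, so country B offers 86.4, keeping 273.6.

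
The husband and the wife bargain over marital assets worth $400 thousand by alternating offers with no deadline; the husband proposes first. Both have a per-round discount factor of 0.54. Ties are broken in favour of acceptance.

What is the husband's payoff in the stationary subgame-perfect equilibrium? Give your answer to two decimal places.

259.74

Let x be the husband's share when the husband proposes and y be the wife's share when the wife proposes.
The wife accepts iff offered ≥ 0.54·y, so x = 400 − 0.54y. Symmetrically y = 400 − 0.54x.
Substituting: x = 400 − 0.54(400 − 0.54x), giving x(1 − 0.54·0.54) = 400(1 − 0.54).
So x = 400 × 0.46 / 0.7084 ≈ 259.7403, and the wife receives 400 − x ≈ 140.2597.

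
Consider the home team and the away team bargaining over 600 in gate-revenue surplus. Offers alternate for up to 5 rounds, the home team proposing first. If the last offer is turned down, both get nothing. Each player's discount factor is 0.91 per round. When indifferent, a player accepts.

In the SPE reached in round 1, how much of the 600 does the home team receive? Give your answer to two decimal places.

Round 5 (the home team proposes): the away team will accept anything ≥ 0, so the home team offers 0 and keeps 600.
Round 4 (the away team proposes): the home team can get 600 next round, worth 0.91 × 600 = 546 now, so the away team offers 546, keeping 54.
Round 3 (the home team proposes): the away team can get 54 next round, worth 0.91 × 54 = 49.14 now. The home team offers 49.14 and keeps 600 − 49.14 = 550.86.
Round 2 (the away team proposes): the home team can get 550.86 next round, worth 0.91 × 550.86 = 501.2826 now. The away team offers 501.2826 and keeps 600 − 501.2826 = 98.7174.
Round 1 (the home team proposes): the away team can get 98.7174 next round, worth 0.91 × 98.7174 = 89.832834 now, so the home team offers 89.832834, keeping 510.167166.

510.17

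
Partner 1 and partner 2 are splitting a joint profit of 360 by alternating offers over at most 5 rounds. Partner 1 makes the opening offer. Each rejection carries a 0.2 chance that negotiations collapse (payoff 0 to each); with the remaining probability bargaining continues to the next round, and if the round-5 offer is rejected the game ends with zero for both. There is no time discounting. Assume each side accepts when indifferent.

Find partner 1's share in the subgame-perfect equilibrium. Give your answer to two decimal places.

265.54

By backward induction:
Round 5 (partner 1 proposes): partner 2 will accept anything ≥ 0, so partner 1 offers 0 and keeps 360.
Round 4 (partner 2 proposes): rejecting gives partner 1 an expected 0.8 × 360 = 288, so partner 2 offers 288, keeping 72.
Round 3 (partner 1 proposes): rejecting gives partner 2 an expected 0.8 × 72 = 57.6. Partner 1 offers 57.6 and keeps 360 − 57.6 = 302.4.
Round 2 (partner 2 proposes): rejecting gives partner 1 an expected 0.8 × 302.4 = 241.92; partner 2 offers that and keeps 118.08.
Round 1 (partner 1 proposes): rejecting gives partner 2 an expected 0.8 × 118.08 = 94.464; partner 1 offers that and keeps 265.536.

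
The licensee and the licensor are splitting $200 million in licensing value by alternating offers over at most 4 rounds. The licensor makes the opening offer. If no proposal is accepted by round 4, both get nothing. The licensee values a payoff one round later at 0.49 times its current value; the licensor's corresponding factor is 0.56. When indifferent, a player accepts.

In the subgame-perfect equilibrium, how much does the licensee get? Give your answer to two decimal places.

Round 4 (the licensee proposes): the licensor will accept anything ≥ 0, so the licensee offers 0 and keeps 200.
Round 3 (the licensor proposes): the licensee can get 200 next round, worth 0.49 × 200 = 98 now. The licensor offers 98 and keeps 200 − 98 = 102.
Round 2 (the licensee proposes): the licensor can get 102 next round, worth 0.56 × 102 = 57.12 now; the licensee offers that and keeps 142.88.
Round 1 (the licensor proposes): the licensee can get 142.88 next round, worth 0.49 × 142.88 = 70.0112 now, so the licensor offers 70.0112, keeping 129.9888.

70.01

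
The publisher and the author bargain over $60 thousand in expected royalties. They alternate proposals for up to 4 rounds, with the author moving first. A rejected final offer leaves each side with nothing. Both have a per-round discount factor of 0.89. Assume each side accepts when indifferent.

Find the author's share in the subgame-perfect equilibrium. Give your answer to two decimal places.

Round 4 (the publisher proposes): rejection yields 0 for the author; the publisher offers 0 and keeps 60.
Round 3 (the author proposes): the publisher can get 60 next round, worth 0.89 × 60 = 53.4 now. The author offers 53.4 and keeps 60 − 53.4 = 6.6.
Round 2 (the publisher proposes): the author can get 6.6 next round, worth 0.89 × 6.6 = 5.874 now; the publisher offers that and keeps 54.126.
Round 1 (the author proposes): the publisher can get 54.126 next round, worth 0.89 × 54.126 = 48.17214 now. The author offers 48.17214 and keeps 60 − 48.17214 = 11.82786.

11.83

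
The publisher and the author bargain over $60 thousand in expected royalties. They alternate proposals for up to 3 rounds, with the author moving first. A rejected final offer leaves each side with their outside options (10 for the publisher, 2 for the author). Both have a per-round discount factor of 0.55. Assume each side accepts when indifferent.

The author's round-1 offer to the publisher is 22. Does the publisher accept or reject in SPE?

Round 3 (the author proposes): the publisher gets 10 if talks fail, so the author offers 10 and keeps 50.
Round 2 (the publisher proposes): the author can get 50 next round, worth 0.55 × 50 = 27.5 now. The publisher offers 27.5 and keeps 60 − 27.5 = 32.5.
So by rejecting in round 1, the publisher gets 32.5 next round, worth 0.55 × 32.5 = 17.875 now.
Offer 22 ≥ 17.875, so the publisher accepts.

Accept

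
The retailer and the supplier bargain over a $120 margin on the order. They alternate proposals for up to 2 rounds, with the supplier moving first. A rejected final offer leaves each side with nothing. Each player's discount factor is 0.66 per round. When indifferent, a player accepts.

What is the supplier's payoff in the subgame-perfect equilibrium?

Round 2 (the retailer proposes): rejection yields 0 for the supplier; the retailer offers 0 and keeps 120.
Round 1 (the supplier proposes): the retailer can get 120 next round, worth 0.66 × 120 = 79.2 now; the supplier offers that and keeps 40.8.

40.8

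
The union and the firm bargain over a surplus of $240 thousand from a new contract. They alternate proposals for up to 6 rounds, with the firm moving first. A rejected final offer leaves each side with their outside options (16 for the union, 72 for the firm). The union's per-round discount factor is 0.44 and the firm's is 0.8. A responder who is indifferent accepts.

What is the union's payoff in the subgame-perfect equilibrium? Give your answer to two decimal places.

Round 6 (the union proposes): the firm gets 72 if talks fail, so the union offers 72 and keeps 168.
Round 5 (the firm proposes): the union can get 168 next round, worth 0.44 × 168 = 73.92 now; the firm offers that and keeps 166.08.
Round 4 (the union proposes): the firm can get 166.08 next round, worth 0.8 × 166.08 = 132.864 now, so the union offers 132.864, keeping 107.136.
Round 3 (the firm proposes): the union can get 107.136 next round, worth 0.44 × 107.136 = 47.13984 now; the firm offers that and keeps 192.86016.
Round 2 (the union proposes): the firm can get 192.86016 next round, worth 0.8 × 192.86016 = 154.288128 now. The union offers 154.288128 and keeps 240 − 154.288128 = 85.711872.
Round 1 (the firm proposes): the union can get 85.711872 next round, worth 0.44 × 85.711872 = 37.71322368 now, so the firm offers 37.71322368, keeping 202.28677632.

37.71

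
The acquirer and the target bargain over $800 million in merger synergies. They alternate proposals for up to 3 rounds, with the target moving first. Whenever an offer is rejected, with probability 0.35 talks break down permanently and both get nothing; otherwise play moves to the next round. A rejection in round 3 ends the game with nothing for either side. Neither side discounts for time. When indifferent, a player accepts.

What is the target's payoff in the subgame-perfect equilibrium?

618

Round 3 (the target proposes): rejection yields 0 for the acquirer; the target offers 0 and keeps 800.
Round 2 (the acquirer proposes): rejecting gives the target an expected 0.65 × 800 = 520; the acquirer offers that and keeps 280.
Round 1 (the target proposes): rejecting gives the acquirer an expected 0.65 × 280 = 182; the target offers that and keeps 618.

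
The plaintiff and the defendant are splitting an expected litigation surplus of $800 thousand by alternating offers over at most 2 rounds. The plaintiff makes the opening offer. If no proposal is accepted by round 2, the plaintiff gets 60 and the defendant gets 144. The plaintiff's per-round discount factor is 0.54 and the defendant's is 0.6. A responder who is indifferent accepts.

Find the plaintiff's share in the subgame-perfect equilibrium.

356

By backward induction:
Round 2 (the defendant proposes): the plaintiff gets 60 if talks fail, so the defendant offers 60 and keeps 740.
Round 1 (the plaintiff proposes): the defendant can get 740 next round, worth 0.6 × 740 = 444 now; the plaintiff offers that and keeps 356.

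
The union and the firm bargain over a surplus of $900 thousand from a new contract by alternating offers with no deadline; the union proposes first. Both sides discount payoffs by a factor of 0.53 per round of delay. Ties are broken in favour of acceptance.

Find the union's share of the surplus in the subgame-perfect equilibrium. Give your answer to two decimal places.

Let x be the union's share when the union proposes and y be the firm's share when the firm proposes.
The firm accepts iff offered ≥ 0.53·y, so x = 900 − 0.53y. Symmetrically y = 900 − 0.53x.
Substituting: x = 900 − 0.53(900 − 0.53x), giving x(1 − 0.53·0.53) = 900(1 − 0.53).
So x = 900 × 0.47 / 0.7191 ≈ 588.2353, and the firm receives 900 − x ≈ 311.7647.

588.24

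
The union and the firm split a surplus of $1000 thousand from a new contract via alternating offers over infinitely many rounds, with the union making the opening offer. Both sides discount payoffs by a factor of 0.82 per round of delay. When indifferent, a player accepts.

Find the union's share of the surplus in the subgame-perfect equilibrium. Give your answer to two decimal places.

In a stationary SPE each proposer offers the other exactly their discounted continuation value.
If the union keeps x when proposing and the firm keeps y when proposing, then x = 1000 − 0.82y and y = 1000 − 0.82x.
Solving: x = 1000(1 − 0.82) / (1 − 0.82·0.82) = 180 / 0.3276 ≈ 549.4505.
The firm gets 1000 − 549.4505 ≈ 450.5495.

549.45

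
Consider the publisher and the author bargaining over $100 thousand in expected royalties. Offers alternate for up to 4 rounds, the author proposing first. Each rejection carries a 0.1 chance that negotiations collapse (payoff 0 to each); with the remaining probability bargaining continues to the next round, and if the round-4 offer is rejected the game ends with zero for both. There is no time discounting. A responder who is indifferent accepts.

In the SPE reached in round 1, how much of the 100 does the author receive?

18.1

Round 4 (the publisher proposes): the author will accept anything ≥ 0, so the publisher offers 0 and keeps 100.
Round 3 (the author proposes): rejecting gives the publisher an expected 0.9 × 100 = 90, so the author offers 90, keeping 10.
Round 2 (the publisher proposes): rejecting gives the author an expected 0.9 × 10 = 9; the publisher offers that and keeps 91.
Round 1 (the author proposes): rejecting gives the publisher an expected 0.9 × 91 = 81.9. The author offers 81.9 and keeps 100 − 81.9 = 18.1.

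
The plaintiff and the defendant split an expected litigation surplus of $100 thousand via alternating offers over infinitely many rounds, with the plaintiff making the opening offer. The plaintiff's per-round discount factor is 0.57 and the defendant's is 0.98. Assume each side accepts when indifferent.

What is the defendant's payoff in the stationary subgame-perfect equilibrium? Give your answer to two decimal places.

95.47

When the plaintiff proposes, the defendant accepts any offer worth at least 0.98 times what the defendant would get by proposing next round; and vice versa.
This gives x = 100 − 0.98y and y = 100 − 0.57x, where x and y are each side's share when it proposes.
Hence (1 − 0.98·0.57)x = 100(1 − 0.98), i.e. 0.4414·x = 2.
x ≈ 4.5310; the defendant's share is 100 − x ≈ 95.4690.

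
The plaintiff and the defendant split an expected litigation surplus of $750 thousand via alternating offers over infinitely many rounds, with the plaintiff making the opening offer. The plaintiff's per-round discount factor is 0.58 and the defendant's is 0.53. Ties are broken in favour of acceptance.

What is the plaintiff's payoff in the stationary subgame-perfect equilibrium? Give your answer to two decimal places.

Let x be the plaintiff's share when the plaintiff proposes and y be the defendant's share when the defendant proposes.
The defendant accepts iff offered ≥ 0.53·y, so x = 750 − 0.53y. Symmetrically y = 750 − 0.58x.
Substituting: x = 750 − 0.53(750 − 0.58x), giving x(1 − 0.58·0.53) = 750(1 − 0.53).
So x = 750 × 0.47 / 0.6926 ≈ 508.9518, and the defendant receives 750 − x ≈ 241.0482.

508.95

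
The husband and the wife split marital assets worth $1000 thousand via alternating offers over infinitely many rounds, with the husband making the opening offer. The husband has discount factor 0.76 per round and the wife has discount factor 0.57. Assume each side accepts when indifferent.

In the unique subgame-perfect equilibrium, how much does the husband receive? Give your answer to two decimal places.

758.65

Let x be the husband's share when the husband proposes and y be the wife's share when the wife proposes.
The wife accepts iff offered ≥ 0.57·y, so x = 1000 − 0.57y. Symmetrically y = 1000 − 0.76x.
Substituting: x = 1000 − 0.57(1000 − 0.76x), giving x(1 − 0.76·0.57) = 1000(1 − 0.57).
So x = 1000 × 0.43 / 0.5668 ≈ 758.6450, and the wife receives 1000 − x ≈ 241.3550.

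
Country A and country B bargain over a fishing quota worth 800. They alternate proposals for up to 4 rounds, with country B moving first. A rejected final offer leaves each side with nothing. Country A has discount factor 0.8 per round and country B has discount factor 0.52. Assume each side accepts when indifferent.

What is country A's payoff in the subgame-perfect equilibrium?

Solve by backward induction from round 4.
Round 4 (country A proposes): country B will accept anything ≥ 0, so country A offers 0 and keeps 800.
Round 3 (country B proposes): country A can get 800 next round, worth 0.8 × 800 = 640 now, so country B offers 640, keeping 160.
Round 2 (country A proposes): country B can get 160 next round, worth 0.52 × 160 = 83.2 now, so country A offers 83.2, keeping 716.8.
Round 1 (country B proposes): country A can get 716.8 next round, worth 0.8 × 716.8 = 573.44 now; country B offers that and keeps 226.56.

573.44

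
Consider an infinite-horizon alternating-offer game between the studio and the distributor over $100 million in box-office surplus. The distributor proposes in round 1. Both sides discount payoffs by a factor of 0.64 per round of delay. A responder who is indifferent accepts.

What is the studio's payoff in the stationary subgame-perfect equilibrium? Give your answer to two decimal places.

39.02

In a stationary SPE each proposer offers the other exactly their discounted continuation value.
If the distributor keeps x when proposing and the studio keeps y when proposing, then x = 100 − 0.64y and y = 100 − 0.64x.
Solving: x = 100(1 − 0.64) / (1 − 0.64·0.64) = 36 / 0.5904 ≈ 60.9756.
The studio gets 100 − 60.9756 ≈ 39.0244.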